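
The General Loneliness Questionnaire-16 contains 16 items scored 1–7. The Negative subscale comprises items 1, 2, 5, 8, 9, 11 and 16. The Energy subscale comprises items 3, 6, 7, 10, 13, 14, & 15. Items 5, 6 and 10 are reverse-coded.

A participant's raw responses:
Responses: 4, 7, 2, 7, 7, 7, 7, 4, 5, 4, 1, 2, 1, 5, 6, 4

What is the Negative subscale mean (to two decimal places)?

Negative items: 1, 2, 5, 8, 9, 11, 16.
Of these, item 5 is reverse-coded; reverse-coded value = 8 − response.
  item 1: 4
  item 2: 7
  item 5: 8 − 7 = 1
  item 8: 4
  item 9: 5
  item 11: 1
  item 16: 4
Sum = 4 + 7 + 1 + 4 + 5 + 1 + 4 = 26
Mean = 26 / 7 = 3.71

3.71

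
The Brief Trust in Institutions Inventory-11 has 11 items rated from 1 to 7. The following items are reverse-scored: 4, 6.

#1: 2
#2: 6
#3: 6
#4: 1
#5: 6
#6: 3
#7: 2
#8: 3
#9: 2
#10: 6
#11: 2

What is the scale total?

Reverse-coded items (reverse-coded value = 8 − response):
  item 4: 8 − 1 = 7
  item 6: 8 − 3 = 5
Scored responses: 2, 6, 6, 7, 6, 5, 2, 3, 2, 6, 2
Total = 2 + 6 + 6 + 7 + 6 + 5 + 2 + 3 + 2 + 6 + 2 = 47

47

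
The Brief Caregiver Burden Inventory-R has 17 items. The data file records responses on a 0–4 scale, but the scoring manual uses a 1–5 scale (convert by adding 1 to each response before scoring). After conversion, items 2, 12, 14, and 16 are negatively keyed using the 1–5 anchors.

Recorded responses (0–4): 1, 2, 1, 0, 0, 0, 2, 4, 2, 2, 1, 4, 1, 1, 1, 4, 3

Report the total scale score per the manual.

40

Convert to 1–5: 2, 3, 2, 1, 1, 1, 3, 5, 3, 3, 2, 5, 2, 2, 2, 5, 4
Reverse-coded (reverse-coded value = 6 − response):
  item 2: 6 − 3 = 3
  item 12: 6 − 5 = 1
  item 14: 6 − 2 = 4
  item 16: 6 − 5 = 1
Scored: 2, 3, 2, 1, 1, 1, 3, 5, 3, 3, 2, 1, 2, 4, 2, 1, 4
Total = 40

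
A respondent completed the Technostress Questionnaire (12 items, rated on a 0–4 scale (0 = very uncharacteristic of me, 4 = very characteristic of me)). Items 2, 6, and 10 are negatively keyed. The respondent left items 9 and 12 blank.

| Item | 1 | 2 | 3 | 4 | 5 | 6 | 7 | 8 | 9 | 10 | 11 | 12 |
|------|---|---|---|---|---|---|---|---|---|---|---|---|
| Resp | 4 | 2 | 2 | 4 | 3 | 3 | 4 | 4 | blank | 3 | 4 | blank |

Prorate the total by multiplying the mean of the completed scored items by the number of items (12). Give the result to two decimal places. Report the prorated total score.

34.80

Reverse-coded (reverse-coded value = 4 − response):
  item 2: 4 − 2 = 2
  item 6: 4 − 3 = 1
  item 10: 4 − 3 = 1
Completed scored items (10 of 12): 4, 2, 2, 4, 3, 1, 4, 4, 1, 4; sum = 29.
Person mean = 29 / 10 ≈ 2.9000
Prorated total = (29 / 10) × 12 = 34.80 (to 2 dp)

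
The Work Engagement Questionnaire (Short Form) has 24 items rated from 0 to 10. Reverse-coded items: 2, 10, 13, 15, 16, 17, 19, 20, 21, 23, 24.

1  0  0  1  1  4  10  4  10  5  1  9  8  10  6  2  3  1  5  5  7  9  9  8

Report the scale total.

113

Reversing items 2, 10, 13, 15, 16, 17, 19, 20, 21, 23, & 24 with 10 − raw:
Total = 1 + (10−0) + 0 + 1 + 1 + 4 + 10 + 4 + 10 + (10−5) + 1 + 9 + (10−8) + 10 + (10−6) + (10−2) + (10−3) + 1 + (10−5) + (10−5) + (10−7) + 9 + (10−9) + (10−8)
      = 1 + 10 + 0 + 1 + 1 + 4 + 10 + 4 + 10 + 5 + 1 + 9 + 2 + 10 + 4 + 8 + 7 + 1 + 5 + 5 + 3 + 9 + 1 + 2 = 113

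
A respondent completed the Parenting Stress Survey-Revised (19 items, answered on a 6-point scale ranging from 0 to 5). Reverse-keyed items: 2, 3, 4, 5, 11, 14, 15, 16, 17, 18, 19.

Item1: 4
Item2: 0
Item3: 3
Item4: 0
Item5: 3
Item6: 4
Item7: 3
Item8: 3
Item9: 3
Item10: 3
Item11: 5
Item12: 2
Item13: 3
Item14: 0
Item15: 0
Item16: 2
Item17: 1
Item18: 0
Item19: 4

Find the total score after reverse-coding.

Apply reverse scoring (reversed = (0+5) − raw = 5 − raw):
  item 2: 5 − 0 = 5
  item 3: 5 − 3 = 2
  item 4: 5 − 0 = 5
  item 5: 5 − 3 = 2
  item 11: 5 − 5 = 0
  item 14: 5 − 0 = 5
  item 15: 5 − 0 = 5
  item 16: 5 − 2 = 3
  item 17: 5 − 1 = 4
  item 18: 5 − 0 = 5
  item 19: 5 − 4 = 1
Scored responses: 4, 5, 2, 5, 2, 4, 3, 3, 3, 3, 0, 2, 3, 5, 5, 3, 4, 5, 1
Total = 4 + 5 + 2 + 5 + 2 + 4 + 3 + 3 + 3 + 3 + 0 + 2 + 3 + 5 + 5 + 3 + 4 + 5 + 1 = 62

62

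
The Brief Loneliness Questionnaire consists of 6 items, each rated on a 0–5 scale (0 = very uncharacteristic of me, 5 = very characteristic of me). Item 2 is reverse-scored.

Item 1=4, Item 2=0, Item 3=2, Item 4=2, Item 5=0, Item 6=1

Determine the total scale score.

Reverse-scored items use 5 − raw:
  item 2: 5 − 0 = 5
After reverse-coding: 4, 5, 2, 2, 0, 1
Total = 4 + 5 + 2 + 2 + 0 + 1 = 14

14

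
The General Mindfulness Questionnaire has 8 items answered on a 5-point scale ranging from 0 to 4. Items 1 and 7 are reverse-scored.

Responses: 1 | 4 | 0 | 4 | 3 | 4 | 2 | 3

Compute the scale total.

Reverse-scored items use 4 − raw:
  item 1: 4 − 1 = 3
  item 7: 4 − 2 = 2
After reverse-coding: 3, 4, 0, 4, 3, 4, 2, 3
Total = 3 + 4 + 0 + 4 + 3 + 4 + 2 + 3 = 23

23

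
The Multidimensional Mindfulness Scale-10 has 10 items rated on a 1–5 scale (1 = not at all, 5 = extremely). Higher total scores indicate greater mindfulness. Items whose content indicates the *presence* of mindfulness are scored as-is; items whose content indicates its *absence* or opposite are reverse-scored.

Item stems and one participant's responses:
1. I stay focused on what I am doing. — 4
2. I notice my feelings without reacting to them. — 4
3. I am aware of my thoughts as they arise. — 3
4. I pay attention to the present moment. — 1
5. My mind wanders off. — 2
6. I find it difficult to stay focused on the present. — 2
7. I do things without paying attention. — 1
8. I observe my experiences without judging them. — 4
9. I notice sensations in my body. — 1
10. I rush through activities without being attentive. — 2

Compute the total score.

34

Items 5, 6, 7, 10 describe the absence/opposite of mindfulness → reverse-score.
reversed = (1+5) − raw = 6 − raw.
  item 1: 4
  item 2: 4
  item 3: 3
  item 4: 1
  item 5: 6 − 2 = 4
  item 6: 6 − 2 = 4
  item 7: 6 − 1 = 5
  item 8: 4
  item 9: 1
  item 10: 6 − 2 = 4
Total = 4 + 4 + 3 + 1 + 4 + 4 + 5 + 4 + 1 + 4 = 34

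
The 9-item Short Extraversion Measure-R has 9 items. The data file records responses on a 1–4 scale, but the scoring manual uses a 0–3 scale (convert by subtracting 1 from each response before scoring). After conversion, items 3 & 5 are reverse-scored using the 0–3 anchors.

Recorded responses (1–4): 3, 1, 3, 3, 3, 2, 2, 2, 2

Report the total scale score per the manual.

10

Convert to 0–3: 2, 0, 2, 2, 2, 1, 1, 1, 1
Reverse-coded (on a 0–3 scale, reversed = 3 − raw):
  item 3: 3 − 2 = 1
  item 5: 3 − 2 = 1
Scored: 2, 0, 1, 2, 1, 1, 1, 1, 1
Total = 10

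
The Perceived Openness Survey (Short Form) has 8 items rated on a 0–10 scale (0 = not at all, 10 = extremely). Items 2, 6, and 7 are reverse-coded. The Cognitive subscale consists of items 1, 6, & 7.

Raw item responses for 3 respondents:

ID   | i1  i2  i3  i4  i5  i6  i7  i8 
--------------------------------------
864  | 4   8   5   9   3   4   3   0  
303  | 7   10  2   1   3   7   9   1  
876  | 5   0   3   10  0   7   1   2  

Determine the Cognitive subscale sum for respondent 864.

Respondent 864 raw: 4, 8, 5, 9, 3, 4, 3, 0.
Cognitive items: 1, 6, 7.
Reverse-coded (reversed = (0+10) − raw = 10 − raw):
  item 1: 4
  item 6: 10 − 4 = 6
  item 7: 10 − 3 = 7
Sum = 4 + 6 + 7 = 17

17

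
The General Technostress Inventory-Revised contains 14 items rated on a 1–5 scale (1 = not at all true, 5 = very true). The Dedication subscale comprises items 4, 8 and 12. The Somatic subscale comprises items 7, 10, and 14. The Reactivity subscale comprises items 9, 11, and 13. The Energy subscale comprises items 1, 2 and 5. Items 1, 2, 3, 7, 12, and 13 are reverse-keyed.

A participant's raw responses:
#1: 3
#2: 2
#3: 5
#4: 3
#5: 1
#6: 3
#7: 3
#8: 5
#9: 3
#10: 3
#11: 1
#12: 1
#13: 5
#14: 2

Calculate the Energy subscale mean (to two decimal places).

2.67

Energy items: 1, 2, 5.
Of these, items 1 and 2 are reverse-keyed; reverse-coded value = 6 − response.
  item 1: 6 − 3 = 3
  item 2: 6 − 2 = 4
  item 5: 1
Sum = 3 + 4 + 1 = 8
Mean = 8 / 3 = 2.67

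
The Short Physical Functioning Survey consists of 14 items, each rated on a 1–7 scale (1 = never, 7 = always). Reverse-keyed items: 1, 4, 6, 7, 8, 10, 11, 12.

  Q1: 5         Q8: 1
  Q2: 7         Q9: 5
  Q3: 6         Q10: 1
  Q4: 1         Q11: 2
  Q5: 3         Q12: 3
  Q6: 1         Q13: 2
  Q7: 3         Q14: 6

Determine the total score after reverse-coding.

76

Reversing items 1, 4, 6, 7, 8, 10, 11, & 12 with 8 − raw:
Total = (8−5) + 7 + 6 + (8−1) + 3 + (8−1) + (8−3) + (8−1) + 5 + (8−1) + (8−2) + (8−3) + 2 + 6
      = 3 + 7 + 6 + 7 + 3 + 7 + 5 + 7 + 5 + 7 + 6 + 5 + 2 + 6 = 76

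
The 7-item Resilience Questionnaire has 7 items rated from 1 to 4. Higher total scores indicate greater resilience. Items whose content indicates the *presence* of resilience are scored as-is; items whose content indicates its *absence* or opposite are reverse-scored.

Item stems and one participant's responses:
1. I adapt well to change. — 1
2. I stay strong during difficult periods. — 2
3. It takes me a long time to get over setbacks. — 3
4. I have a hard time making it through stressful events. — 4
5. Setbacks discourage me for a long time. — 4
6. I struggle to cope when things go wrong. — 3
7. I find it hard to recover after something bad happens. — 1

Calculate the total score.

13

Items 3, 4, 5, 6, 7 describe the absence/opposite of resilience → reverse-score.
reverse-coded value = 5 − response.
  item 1: 1
  item 2: 2
  item 3: 5 − 3 = 2
  item 4: 5 − 4 = 1
  item 5: 5 − 4 = 1
  item 6: 5 − 3 = 2
  item 7: 5 − 1 = 4
Total = 1 + 2 + 2 + 1 + 1 + 2 + 4 = 13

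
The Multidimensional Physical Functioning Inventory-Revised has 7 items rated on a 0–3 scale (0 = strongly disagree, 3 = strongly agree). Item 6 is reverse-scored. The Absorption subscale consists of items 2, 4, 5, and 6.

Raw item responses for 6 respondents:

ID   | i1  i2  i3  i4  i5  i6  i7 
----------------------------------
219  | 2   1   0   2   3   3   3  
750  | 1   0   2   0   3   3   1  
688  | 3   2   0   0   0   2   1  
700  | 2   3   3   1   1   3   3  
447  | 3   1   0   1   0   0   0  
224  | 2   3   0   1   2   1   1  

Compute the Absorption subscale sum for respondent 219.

6

Respondent 219 raw: 2, 1, 0, 2, 3, 3, 3.
Absorption items: 2, 4, 5, 6.
Reverse-coded (reverse-coded value = 3 − response):
  item 2: 1
  item 4: 2
  item 5: 3
  item 6: 3 − 3 = 0
Sum = 1 + 2 + 3 + 0 = 6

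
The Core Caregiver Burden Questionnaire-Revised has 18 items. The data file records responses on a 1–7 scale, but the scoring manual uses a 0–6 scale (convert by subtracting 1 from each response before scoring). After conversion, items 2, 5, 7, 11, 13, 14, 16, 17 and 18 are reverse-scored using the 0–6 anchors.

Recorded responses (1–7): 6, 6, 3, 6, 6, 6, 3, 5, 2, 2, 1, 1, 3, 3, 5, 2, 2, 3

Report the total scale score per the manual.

61

Convert to 0–6: 5, 5, 2, 5, 5, 5, 2, 4, 1, 1, 0, 0, 2, 2, 4, 1, 1, 2
Reverse-coded (on a 0–6 scale, reversed = 6 − raw):
  item 2: 6 − 5 = 1
  item 5: 6 − 5 = 1
  item 7: 6 − 2 = 4
  item 11: 6 − 0 = 6
  item 13: 6 − 2 = 4
  item 14: 6 − 2 = 4
  item 16: 6 − 1 = 5
  item 17: 6 − 1 = 5
  item 18: 6 − 2 = 4
Scored: 5, 1, 2, 5, 1, 5, 4, 4, 1, 1, 6, 0, 4, 4, 4, 5, 5, 4
Total = 61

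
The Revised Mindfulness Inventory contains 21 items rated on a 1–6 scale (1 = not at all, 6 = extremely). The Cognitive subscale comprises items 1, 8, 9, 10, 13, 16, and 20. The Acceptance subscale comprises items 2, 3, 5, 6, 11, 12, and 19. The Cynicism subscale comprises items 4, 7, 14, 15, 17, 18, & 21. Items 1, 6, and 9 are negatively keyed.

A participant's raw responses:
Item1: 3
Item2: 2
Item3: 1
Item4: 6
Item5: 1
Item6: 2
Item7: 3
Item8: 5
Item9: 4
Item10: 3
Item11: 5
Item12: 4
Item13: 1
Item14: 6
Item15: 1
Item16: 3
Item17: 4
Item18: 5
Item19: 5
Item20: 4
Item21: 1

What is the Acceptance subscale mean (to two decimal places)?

Acceptance items: 2, 3, 5, 6, 11, 12, 19.
Of these, item 6 is negatively keyed; reverse-coded value = 7 − response.
  item 2: 2
  item 3: 1
  item 5: 1
  item 6: 7 − 2 = 5
  item 11: 5
  item 12: 4
  item 19: 5
Sum = 2 + 1 + 1 + 5 + 5 + 4 + 5 = 23
Mean = 23 / 7 = 3.29

3.29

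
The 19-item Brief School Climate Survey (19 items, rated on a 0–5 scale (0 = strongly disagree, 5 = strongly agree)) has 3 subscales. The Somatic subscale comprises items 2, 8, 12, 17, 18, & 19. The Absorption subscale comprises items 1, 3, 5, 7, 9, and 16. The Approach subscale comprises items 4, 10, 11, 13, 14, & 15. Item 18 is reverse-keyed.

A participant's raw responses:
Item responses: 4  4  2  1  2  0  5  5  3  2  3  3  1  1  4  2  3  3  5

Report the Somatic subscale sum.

22

Somatic items: 2, 8, 12, 17, 18, 19.
Of these, item 18 is reverse-keyed; reversed = (0+5) − raw = 5 − raw.
  item 2: 4
  item 8: 5
  item 12: 3
  item 17: 3
  item 18: 5 − 3 = 2
  item 19: 5
Sum = 4 + 5 + 3 + 3 + 2 + 5 = 22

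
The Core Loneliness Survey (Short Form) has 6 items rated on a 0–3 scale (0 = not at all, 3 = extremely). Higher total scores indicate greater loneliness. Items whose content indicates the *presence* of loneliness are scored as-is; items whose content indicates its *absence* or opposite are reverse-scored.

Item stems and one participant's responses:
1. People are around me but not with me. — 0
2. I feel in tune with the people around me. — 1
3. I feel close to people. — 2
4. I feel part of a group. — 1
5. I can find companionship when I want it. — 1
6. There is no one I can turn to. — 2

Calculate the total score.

Items 2, 3, 4, 5 describe the absence/opposite of loneliness → reverse-score.
on a 0–3 scale, reversed = 3 − raw.
  item 1: 0
  item 2: 3 − 1 = 2
  item 3: 3 − 2 = 1
  item 4: 3 − 1 = 2
  item 5: 3 − 1 = 2
  item 6: 2
Total = 0 + 2 + 1 + 2 + 2 + 2 = 9

9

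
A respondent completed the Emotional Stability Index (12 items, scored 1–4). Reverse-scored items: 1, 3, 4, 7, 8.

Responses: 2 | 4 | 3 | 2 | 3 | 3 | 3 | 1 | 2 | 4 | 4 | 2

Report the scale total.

Reverse-scored items use 5 − raw:
  item 1: 5 − 2 = 3
  item 3: 5 − 3 = 2
  item 4: 5 − 2 = 3
  item 7: 5 − 3 = 2
  item 8: 5 − 1 = 4
Scored items: 3, 4, 2, 3, 3, 3, 2, 4, 2, 4, 4, 2
Total = 3 + 4 + 2 + 3 + 3 + 3 + 2 + 4 + 2 + 4 + 4 + 2 = 36

36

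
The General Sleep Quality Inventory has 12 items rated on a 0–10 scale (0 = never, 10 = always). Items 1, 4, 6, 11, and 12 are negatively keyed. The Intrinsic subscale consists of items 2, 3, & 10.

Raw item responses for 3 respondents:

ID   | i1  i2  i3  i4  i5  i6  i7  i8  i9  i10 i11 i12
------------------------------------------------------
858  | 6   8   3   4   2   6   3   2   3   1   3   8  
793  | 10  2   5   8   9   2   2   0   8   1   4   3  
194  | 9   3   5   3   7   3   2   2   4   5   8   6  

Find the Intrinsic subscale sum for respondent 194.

13

Respondent 194 raw: 9, 3, 5, 3, 7, 3, 2, 2, 4, 5, 8, 6.
Intrinsic items: 2, 3, 10.
Reverse-coded (reversed = (0+10) − raw = 10 − raw):
  item 2: 3
  item 3: 5
  item 10: 5
Sum = 3 + 5 + 5 = 13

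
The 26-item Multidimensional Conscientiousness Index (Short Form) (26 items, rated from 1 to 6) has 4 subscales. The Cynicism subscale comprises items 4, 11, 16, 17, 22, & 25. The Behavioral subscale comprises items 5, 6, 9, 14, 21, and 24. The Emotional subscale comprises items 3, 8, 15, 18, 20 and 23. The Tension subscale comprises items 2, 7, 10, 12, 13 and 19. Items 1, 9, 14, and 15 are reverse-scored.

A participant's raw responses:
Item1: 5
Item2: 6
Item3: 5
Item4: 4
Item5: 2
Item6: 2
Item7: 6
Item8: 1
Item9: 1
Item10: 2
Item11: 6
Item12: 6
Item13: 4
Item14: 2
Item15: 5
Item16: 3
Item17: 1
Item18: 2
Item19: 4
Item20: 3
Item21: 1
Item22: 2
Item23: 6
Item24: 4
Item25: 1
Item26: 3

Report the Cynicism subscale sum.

Cynicism items: 4, 11, 16, 17, 22, 25.
  item 4: 4
  item 11: 6
  item 16: 3
  item 17: 1
  item 22: 2
  item 25: 1
Sum = 4 + 6 + 3 + 1 + 2 + 1 = 17

17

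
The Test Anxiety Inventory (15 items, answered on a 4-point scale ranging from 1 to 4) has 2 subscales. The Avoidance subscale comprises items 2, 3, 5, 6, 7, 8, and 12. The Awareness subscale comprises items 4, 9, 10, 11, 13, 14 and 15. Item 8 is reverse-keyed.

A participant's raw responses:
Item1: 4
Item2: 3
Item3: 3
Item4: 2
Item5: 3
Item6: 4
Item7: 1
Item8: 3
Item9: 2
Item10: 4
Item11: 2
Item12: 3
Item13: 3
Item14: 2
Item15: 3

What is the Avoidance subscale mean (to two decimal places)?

2.71

Avoidance items: 2, 3, 5, 6, 7, 8, 12.
Of these, item 8 is reverse-keyed; reverse-coded value = 5 − response.
  item 2: 3
  item 3: 3
  item 5: 3
  item 6: 4
  item 7: 1
  item 8: 5 − 3 = 2
  item 12: 3
Sum = 3 + 3 + 3 + 4 + 1 + 2 + 3 = 19
Mean = 19 / 7 = 2.71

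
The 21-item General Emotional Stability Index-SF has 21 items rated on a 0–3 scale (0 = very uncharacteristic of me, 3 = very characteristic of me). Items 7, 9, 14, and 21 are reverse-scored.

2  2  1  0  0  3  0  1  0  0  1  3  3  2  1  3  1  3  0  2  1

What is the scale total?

Reversing items 7, 9, 14, & 21 with 3 − raw:
Total = 2 + 2 + 1 + 0 + 0 + 3 + (3−0) + 1 + (3−0) + 0 + 1 + 3 + 3 + (3−2) + 1 + 3 + 1 + 3 + 0 + 2 + (3−1)
      = 2 + 2 + 1 + 0 + 0 + 3 + 3 + 1 + 3 + 0 + 1 + 3 + 3 + 1 + 1 + 3 + 1 + 3 + 0 + 2 + 2 = 35

35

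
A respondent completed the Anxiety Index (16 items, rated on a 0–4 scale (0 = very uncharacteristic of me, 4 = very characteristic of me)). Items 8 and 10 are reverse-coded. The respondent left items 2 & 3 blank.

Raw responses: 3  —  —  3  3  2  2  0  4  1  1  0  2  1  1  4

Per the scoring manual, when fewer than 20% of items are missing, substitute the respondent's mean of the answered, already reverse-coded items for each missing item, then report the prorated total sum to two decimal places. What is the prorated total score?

37.71

Reverse-coded (on a 0–4 scale, reversed = 4 − raw):
  item 8: 4 − 0 = 4
  item 10: 4 − 1 = 3
Completed scored items (14 of 16): 3, 3, 3, 2, 2, 4, 4, 3, 1, 0, 2, 1, 1, 4; sum = 33.
Person mean = 33 / 14 ≈ 2.3571
Prorated total = (33 / 14) × 16 = 37.71 (to 2 dp)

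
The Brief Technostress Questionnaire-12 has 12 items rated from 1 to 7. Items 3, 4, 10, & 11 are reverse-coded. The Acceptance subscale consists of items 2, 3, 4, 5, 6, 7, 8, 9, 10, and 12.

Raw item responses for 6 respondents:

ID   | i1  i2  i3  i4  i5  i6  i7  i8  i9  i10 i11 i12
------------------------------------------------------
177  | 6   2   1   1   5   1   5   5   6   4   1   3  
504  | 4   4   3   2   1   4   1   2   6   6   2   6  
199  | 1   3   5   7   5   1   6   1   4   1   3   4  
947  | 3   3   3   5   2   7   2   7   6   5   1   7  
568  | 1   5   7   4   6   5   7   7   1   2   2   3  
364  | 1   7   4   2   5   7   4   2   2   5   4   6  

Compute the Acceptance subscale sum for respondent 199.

Respondent 199 raw: 1, 3, 5, 7, 5, 1, 6, 1, 4, 1, 3, 4.
Acceptance items: 2, 3, 4, 5, 6, 7, 8, 9, 10, 12.
Reverse-coded (reversed = (1+7) − raw = 8 − raw):
  item 2: 3
  item 3: 8 − 5 = 3
  item 4: 8 − 7 = 1
  item 5: 5
  item 6: 1
  item 7: 6
  item 8: 1
  item 9: 4
  item 10: 8 − 1 = 7
  item 12: 4
Sum = 3 + 3 + 1 + 5 + 1 + 6 + 1 + 4 + 7 + 4 = 35

35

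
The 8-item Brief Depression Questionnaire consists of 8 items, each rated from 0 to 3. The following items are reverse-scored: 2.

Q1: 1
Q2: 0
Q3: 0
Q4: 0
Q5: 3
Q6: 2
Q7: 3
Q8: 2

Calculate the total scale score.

14

Raw sum = 11. Reverse-scored items: 2; their raw sum = 0.
Each reversal replaces raw with 3 − raw, changing the total by 3 − 2·raw per item.
Total = 11 + 1·3 − 2·0 = 11 + 3 − 0 = 14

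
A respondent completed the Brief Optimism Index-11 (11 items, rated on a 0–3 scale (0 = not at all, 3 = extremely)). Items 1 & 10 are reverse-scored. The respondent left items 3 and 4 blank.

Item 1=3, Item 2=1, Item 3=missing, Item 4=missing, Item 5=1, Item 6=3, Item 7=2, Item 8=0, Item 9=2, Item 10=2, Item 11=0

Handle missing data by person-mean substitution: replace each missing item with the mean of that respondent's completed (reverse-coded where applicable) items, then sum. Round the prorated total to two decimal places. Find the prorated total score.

12.22

Reverse-coded (on a 0–3 scale, reversed = 3 − raw):
  item 1: 3 − 3 = 0
  item 10: 3 − 2 = 1
Completed scored items (9 of 11): 0, 1, 1, 3, 2, 0, 2, 1, 0; sum = 10.
Person mean = 10 / 9 ≈ 1.1111
Prorated total = (10 / 9) × 11 = 12.22 (to 2 dp)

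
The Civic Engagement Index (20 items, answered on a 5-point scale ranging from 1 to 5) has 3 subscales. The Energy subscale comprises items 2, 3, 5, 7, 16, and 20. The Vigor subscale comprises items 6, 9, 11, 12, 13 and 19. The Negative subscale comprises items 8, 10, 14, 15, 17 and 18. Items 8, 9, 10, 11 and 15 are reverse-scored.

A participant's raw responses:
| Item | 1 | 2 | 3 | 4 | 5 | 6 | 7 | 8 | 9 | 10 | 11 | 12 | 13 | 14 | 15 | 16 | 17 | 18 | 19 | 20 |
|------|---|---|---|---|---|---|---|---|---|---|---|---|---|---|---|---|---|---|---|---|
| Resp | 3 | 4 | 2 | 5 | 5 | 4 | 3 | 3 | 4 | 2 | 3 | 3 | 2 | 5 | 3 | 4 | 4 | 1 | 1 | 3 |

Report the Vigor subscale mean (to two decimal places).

2.50

Vigor items: 6, 9, 11, 12, 13, 19.
Of these, items 9 & 11 are reverse-scored; reversed = (1+5) − raw = 6 − raw.
  item 6: 4
  item 9: 6 − 4 = 2
  item 11: 6 − 3 = 3
  item 12: 3
  item 13: 2
  item 19: 1
Sum = 4 + 2 + 3 + 3 + 2 + 1 = 15
Mean = 15 / 6 = 2.50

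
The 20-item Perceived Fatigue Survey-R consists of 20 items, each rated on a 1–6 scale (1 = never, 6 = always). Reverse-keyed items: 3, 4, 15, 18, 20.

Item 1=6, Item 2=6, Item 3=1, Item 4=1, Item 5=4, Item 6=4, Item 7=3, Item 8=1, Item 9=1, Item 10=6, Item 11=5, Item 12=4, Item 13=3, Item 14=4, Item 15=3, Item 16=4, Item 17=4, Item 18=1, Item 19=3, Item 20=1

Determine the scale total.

Reverse-coded items (reversed = (1+6) − raw = 7 − raw):
  item 3: 7 − 1 = 6
  item 4: 7 − 1 = 6
  item 15: 7 − 3 = 4
  item 18: 7 − 1 = 6
  item 20: 7 − 1 = 6
Scored items: 6, 6, 6, 6, 4, 4, 3, 1, 1, 6, 5, 4, 3, 4, 4, 4, 4, 6, 3, 6
Total = 6 + 6 + 6 + 6 + 4 + 4 + 3 + 1 + 1 + 6 + 5 + 4 + 3 + 4 + 4 + 4 + 4 + 6 + 3 + 6 = 86

86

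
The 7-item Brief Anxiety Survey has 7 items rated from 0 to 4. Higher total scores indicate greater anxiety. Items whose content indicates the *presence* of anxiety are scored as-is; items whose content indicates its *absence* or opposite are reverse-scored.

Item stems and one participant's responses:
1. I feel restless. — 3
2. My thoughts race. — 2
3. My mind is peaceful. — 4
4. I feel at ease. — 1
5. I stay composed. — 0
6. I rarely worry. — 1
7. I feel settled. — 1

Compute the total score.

18

Items 3, 4, 5, 6, 7 describe the absence/opposite of anxiety → reverse-score.
reverse-coded value = 4 − response.
  item 1: 3
  item 2: 2
  item 3: 4 − 4 = 0
  item 4: 4 − 1 = 3
  item 5: 4 − 0 = 4
  item 6: 4 − 1 = 3
  item 7: 4 − 1 = 3
Total = 3 + 2 + 0 + 3 + 4 + 3 + 3 = 18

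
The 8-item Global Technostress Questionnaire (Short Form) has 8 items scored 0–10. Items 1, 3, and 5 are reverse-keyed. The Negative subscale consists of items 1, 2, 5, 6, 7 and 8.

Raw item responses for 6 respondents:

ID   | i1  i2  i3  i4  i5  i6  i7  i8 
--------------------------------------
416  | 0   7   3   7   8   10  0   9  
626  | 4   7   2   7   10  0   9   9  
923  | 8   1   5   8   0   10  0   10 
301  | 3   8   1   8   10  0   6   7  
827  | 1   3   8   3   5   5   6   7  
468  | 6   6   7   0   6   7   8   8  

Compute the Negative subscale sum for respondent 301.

Respondent 301 raw: 3, 8, 1, 8, 10, 0, 6, 7.
Negative items: 1, 2, 5, 6, 7, 8.
Reverse-coded (reverse-coded value = 10 − response):
  item 1: 10 − 3 = 7
  item 2: 8
  item 5: 10 − 10 = 0
  item 6: 0
  item 7: 6
  item 8: 7
Sum = 7 + 8 + 0 + 0 + 6 + 7 = 28

28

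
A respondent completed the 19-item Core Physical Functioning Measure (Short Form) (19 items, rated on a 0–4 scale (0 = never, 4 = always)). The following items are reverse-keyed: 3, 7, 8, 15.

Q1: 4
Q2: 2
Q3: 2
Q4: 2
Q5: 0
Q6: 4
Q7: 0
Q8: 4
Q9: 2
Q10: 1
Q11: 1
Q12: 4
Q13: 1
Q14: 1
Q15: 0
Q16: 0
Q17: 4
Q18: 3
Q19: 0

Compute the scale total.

39

Reverse-coded items (on a 0–4 scale, reversed = 4 − raw):
  item 3: 4 − 2 = 2
  item 7: 4 − 0 = 4
  item 8: 4 − 4 = 0
  item 15: 4 − 0 = 4
Scored items: 4, 2, 2, 2, 0, 4, 4, 0, 2, 1, 1, 4, 1, 1, 4, 0, 4, 3, 0
Total = 4 + 2 + 2 + 2 + 0 + 4 + 4 + 0 + 2 + 1 + 1 + 4 + 1 + 1 + 4 + 0 + 4 + 3 + 0 = 39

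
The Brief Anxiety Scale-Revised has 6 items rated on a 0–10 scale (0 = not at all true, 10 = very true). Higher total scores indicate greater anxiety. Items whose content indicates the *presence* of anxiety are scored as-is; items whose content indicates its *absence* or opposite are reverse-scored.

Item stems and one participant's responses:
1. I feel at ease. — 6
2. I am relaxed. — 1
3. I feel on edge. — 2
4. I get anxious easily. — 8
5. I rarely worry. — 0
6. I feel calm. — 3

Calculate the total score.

40

Items 1, 2, 5, 6 describe the absence/opposite of anxiety → reverse-score.
reverse-coded value = 10 − response.
  item 1: 10 − 6 = 4
  item 2: 10 − 1 = 9
  item 3: 2
  item 4: 8
  item 5: 10 − 0 = 10
  item 6: 10 − 3 = 7
Total = 4 + 9 + 2 + 8 + 10 + 7 = 40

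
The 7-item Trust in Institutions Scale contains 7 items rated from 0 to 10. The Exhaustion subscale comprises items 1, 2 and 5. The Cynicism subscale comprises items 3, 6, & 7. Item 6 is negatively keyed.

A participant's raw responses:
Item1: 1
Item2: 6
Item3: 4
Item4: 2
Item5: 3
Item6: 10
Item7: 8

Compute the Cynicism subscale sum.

12

Cynicism items: 3, 6, 7.
Of these, item 6 is negatively keyed; reverse-coded value = 10 − response.
  item 3: 4
  item 6: 10 − 10 = 0
  item 7: 8
Sum = 4 + 0 + 8 = 12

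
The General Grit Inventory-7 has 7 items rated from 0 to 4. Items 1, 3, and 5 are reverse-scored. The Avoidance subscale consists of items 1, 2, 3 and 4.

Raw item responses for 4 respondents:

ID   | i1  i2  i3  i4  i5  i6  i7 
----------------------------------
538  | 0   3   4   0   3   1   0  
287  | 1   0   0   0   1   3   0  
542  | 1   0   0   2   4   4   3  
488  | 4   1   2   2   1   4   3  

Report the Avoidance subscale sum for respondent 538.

Respondent 538 raw: 0, 3, 4, 0, 3, 1, 0.
Avoidance items: 1, 2, 3, 4.
Reverse-coded (on a 0–4 scale, reversed = 4 − raw):
  item 1: 4 − 0 = 4
  item 2: 3
  item 3: 4 − 4 = 0
  item 4: 0
Sum = 4 + 3 + 0 + 0 = 7

7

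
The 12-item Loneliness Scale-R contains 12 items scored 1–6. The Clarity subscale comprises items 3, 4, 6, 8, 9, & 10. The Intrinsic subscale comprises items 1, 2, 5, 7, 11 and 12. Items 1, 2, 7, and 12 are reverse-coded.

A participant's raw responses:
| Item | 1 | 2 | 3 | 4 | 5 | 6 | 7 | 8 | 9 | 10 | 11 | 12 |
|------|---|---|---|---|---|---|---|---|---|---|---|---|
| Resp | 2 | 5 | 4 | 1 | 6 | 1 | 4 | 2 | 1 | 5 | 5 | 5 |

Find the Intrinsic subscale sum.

Intrinsic items: 1, 2, 5, 7, 11, 12.
Of these, items 1, 2, 7, and 12 are reverse-coded; reversed = (1+6) − raw = 7 − raw.
  item 1: 7 − 2 = 5
  item 2: 7 − 5 = 2
  item 5: 6
  item 7: 7 − 4 = 3
  item 11: 5
  item 12: 7 − 5 = 2
Sum = 5 + 2 + 6 + 3 + 5 + 2 = 23

23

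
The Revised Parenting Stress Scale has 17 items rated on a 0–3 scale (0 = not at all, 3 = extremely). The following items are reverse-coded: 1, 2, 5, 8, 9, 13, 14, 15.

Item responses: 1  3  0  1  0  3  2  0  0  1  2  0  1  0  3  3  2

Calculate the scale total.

Reverse-coded items use 3 − raw:
  item 1: 3 − 1 = 2
  item 2: 3 − 3 = 0
  item 5: 3 − 0 = 3
  item 8: 3 − 0 = 3
  item 9: 3 − 0 = 3
  item 13: 3 − 1 = 2
  item 14: 3 − 0 = 3
  item 15: 3 − 3 = 0
Scored items: 2, 0, 0, 1, 3, 3, 2, 3, 3, 1, 2, 0, 2, 3, 0, 3, 2
Total = 2 + 0 + 0 + 1 + 3 + 3 + 2 + 3 + 3 + 1 + 2 + 0 + 2 + 3 + 0 + 3 + 2 = 30

30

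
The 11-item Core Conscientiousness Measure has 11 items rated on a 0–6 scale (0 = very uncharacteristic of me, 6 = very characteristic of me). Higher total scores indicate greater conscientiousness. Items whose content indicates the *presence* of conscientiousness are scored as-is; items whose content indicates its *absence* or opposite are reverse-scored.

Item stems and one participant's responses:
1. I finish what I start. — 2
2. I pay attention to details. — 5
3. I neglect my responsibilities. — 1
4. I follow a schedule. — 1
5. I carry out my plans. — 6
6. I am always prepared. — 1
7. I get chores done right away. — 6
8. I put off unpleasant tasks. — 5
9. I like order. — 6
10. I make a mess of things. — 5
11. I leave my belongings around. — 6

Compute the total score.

34

Items 3, 8, 10, 11 describe the absence/opposite of conscientiousness → reverse-score.
on a 0–6 scale, reversed = 6 − raw.
  item 1: 2
  item 2: 5
  item 3: 6 − 1 = 5
  item 4: 1
  item 5: 6
  item 6: 1
  item 7: 6
  item 8: 6 − 5 = 1
  item 9: 6
  item 10: 6 − 5 = 1
  item 11: 6 − 6 = 0
Total = 2 + 5 + 5 + 1 + 6 + 1 + 6 + 1 + 6 + 1 + 0 = 34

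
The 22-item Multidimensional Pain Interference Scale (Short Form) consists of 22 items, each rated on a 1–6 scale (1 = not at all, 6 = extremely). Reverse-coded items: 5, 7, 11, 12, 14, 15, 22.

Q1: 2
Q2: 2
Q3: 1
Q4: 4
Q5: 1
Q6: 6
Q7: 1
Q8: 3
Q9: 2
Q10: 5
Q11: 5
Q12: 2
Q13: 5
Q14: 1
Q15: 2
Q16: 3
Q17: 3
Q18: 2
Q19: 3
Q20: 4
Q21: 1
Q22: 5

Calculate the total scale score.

Reverse-coded items use 7 − raw:
  item 5: 7 − 1 = 6
  item 7: 7 − 1 = 6
  item 11: 7 − 5 = 2
  item 12: 7 − 2 = 5
  item 14: 7 − 1 = 6
  item 15: 7 − 2 = 5
  item 22: 7 − 5 = 2
Scored items: 2, 2, 1, 4, 6, 6, 6, 3, 2, 5, 2, 5, 5, 6, 5, 3, 3, 2, 3, 4, 1, 2
Total = 2 + 2 + 1 + 4 + 6 + 6 + 6 + 3 + 2 + 5 + 2 + 5 + 5 + 6 + 5 + 3 + 3 + 2 + 3 + 4 + 1 + 2 = 78

78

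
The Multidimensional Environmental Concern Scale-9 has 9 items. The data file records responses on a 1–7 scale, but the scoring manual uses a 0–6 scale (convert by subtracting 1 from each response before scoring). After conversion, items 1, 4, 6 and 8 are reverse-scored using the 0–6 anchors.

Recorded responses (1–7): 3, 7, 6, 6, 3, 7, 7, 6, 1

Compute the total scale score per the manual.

Convert to 0–6: 2, 6, 5, 5, 2, 6, 6, 5, 0
Reverse-coded (reversed = (0+6) − raw = 6 − raw):
  item 1: 6 − 2 = 4
  item 4: 6 − 5 = 1
  item 6: 6 − 6 = 0
  item 8: 6 − 5 = 1
Scored: 4, 6, 5, 1, 2, 0, 6, 1, 0
Total = 25

25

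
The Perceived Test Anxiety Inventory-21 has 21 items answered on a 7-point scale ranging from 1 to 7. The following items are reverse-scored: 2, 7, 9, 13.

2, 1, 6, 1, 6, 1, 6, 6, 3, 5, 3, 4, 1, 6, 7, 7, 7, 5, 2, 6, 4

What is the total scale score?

99

Reversing items 2, 7, 9, & 13 with 8 − raw:
Total = 2 + (8−1) + 6 + 1 + 6 + 1 + (8−6) + 6 + (8−3) + 5 + 3 + 4 + (8−1) + 6 + 7 + 7 + 7 + 5 + 2 + 6 + 4
      = 2 + 7 + 6 + 1 + 6 + 1 + 2 + 6 + 5 + 5 + 3 + 4 + 7 + 6 + 7 + 7 + 7 + 5 + 2 + 6 + 4 = 99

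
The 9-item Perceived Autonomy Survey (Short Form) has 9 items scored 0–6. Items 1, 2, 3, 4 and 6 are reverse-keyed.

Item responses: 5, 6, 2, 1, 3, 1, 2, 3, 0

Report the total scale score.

Reverse-coded items (on a 0–6 scale, reversed = 6 − raw):
  item 1: 6 − 5 = 1
  item 2: 6 − 6 = 0
  item 3: 6 − 2 = 4
  item 4: 6 − 1 = 5
  item 6: 6 − 1 = 5
Scored responses: 1, 0, 4, 5, 3, 5, 2, 3, 0
Total = 1 + 0 + 4 + 5 + 3 + 5 + 2 + 3 + 0 = 23

23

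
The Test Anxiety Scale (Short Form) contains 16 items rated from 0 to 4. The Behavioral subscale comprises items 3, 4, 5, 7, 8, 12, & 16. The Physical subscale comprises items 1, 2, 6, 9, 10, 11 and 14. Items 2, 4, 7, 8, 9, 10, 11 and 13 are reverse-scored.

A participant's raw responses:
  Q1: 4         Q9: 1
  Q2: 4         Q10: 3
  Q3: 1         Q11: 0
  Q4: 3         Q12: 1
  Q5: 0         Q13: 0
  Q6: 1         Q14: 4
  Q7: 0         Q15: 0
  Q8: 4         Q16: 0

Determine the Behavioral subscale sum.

7

Behavioral items: 3, 4, 5, 7, 8, 12, 16.
Of these, items 4, 7, & 8 are reverse-scored; reverse-coded value = 4 − response.
  item 3: 1
  item 4: 4 − 3 = 1
  item 5: 0
  item 7: 4 − 0 = 4
  item 8: 4 − 4 = 0
  item 12: 1
  item 16: 0
Sum = 1 + 1 + 0 + 4 + 0 + 1 + 0 = 7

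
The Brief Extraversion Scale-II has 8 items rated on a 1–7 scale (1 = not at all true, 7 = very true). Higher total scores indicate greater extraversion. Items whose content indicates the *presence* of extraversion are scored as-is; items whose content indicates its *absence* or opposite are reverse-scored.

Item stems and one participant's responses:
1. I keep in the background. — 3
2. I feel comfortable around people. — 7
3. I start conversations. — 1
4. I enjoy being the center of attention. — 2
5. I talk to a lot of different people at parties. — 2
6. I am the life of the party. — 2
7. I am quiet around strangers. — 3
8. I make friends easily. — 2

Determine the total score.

Items 1, 7 describe the absence/opposite of extraversion → reverse-score.
on a 1–7 scale, reversed = 8 − raw.
  item 1: 8 − 3 = 5
  item 2: 7
  item 3: 1
  item 4: 2
  item 5: 2
  item 6: 2
  item 7: 8 − 3 = 5
  item 8: 2
Total = 5 + 7 + 1 + 2 + 2 + 2 + 5 + 2 = 26

26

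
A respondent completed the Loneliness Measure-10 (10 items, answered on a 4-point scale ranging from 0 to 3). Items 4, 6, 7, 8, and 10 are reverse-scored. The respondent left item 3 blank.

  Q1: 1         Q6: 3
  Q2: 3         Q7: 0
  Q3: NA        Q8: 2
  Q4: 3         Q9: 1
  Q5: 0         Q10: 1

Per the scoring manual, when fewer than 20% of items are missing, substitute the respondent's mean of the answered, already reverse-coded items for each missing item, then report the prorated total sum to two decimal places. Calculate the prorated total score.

12.22

Reverse-coded (reversed = (0+3) − raw = 3 − raw):
  item 4: 3 − 3 = 0
  item 6: 3 − 3 = 0
  item 7: 3 − 0 = 3
  item 8: 3 − 2 = 1
  item 10: 3 − 1 = 2
Completed scored items (9 of 10): 1, 3, 0, 0, 0, 3, 1, 1, 2; sum = 11.
Person mean = 11 / 9 ≈ 1.2222
Prorated total = (11 / 9) × 10 = 12.22 (to 2 dp)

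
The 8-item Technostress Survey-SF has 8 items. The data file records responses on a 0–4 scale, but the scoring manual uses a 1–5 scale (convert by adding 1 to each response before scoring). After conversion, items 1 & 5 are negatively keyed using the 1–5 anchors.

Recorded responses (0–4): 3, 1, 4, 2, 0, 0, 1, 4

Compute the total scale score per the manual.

25

Convert to 1–5: 4, 2, 5, 3, 1, 1, 2, 5
Reverse-coded (reverse-coded value = 6 − response):
  item 1: 6 − 4 = 2
  item 5: 6 − 1 = 5
Scored: 2, 2, 5, 3, 5, 1, 2, 5
Total = 25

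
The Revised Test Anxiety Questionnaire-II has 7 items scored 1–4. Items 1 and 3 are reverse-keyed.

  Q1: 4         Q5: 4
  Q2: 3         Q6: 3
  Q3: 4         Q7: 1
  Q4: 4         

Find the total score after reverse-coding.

17

Reverse-keyed items use 5 − raw:
  item 1: 5 − 4 = 1
  item 3: 5 − 4 = 1
Scored responses: 1, 3, 1, 4, 4, 3, 1
Total = 1 + 3 + 1 + 4 + 4 + 3 + 1 = 17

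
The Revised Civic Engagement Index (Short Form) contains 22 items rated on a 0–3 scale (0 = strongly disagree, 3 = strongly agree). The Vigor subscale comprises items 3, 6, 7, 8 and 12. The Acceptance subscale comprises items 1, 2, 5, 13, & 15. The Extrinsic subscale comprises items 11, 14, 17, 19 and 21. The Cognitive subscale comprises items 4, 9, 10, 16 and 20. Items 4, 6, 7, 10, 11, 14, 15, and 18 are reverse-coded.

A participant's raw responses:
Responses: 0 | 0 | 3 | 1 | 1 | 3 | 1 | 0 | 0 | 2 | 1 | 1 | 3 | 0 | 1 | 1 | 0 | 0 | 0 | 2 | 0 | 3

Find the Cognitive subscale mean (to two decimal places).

1.20

Cognitive items: 4, 9, 10, 16, 20.
Of these, items 4 & 10 are reverse-coded; reverse-coded value = 3 − response.
  item 4: 3 − 1 = 2
  item 9: 0
  item 10: 3 − 2 = 1
  item 16: 1
  item 20: 2
Sum = 2 + 0 + 1 + 1 + 2 = 6
Mean = 6 / 5 = 1.20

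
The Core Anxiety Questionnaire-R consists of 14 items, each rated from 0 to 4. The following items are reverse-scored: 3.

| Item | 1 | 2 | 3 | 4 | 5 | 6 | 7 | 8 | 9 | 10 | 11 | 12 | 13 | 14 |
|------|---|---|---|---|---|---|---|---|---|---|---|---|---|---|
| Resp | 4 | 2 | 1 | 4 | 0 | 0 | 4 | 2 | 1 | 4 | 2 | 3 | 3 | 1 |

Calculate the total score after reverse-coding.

Raw sum = 31. Reverse-scored items: 3; their raw sum = 1.
Each reversal replaces raw with 4 − raw, changing the total by 4 − 2·raw per item.
Total = 31 + 1·4 − 2·1 = 31 + 4 − 2 = 33

33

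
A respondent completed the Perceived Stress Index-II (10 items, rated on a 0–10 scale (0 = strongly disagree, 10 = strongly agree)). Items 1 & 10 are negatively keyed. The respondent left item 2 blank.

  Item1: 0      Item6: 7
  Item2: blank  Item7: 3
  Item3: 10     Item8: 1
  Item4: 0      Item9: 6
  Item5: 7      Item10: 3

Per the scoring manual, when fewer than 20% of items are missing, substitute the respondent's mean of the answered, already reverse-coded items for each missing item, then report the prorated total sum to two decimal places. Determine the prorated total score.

Reverse-coded (reverse-coded value = 10 − response):
  item 1: 10 − 0 = 10
  item 10: 10 − 3 = 7
Completed scored items (9 of 10): 10, 10, 0, 7, 7, 3, 1, 6, 7; sum = 51.
Person mean = 51 / 9 ≈ 5.6667
Prorated total = (51 / 9) × 10 = 56.67 (to 2 dp)

56.67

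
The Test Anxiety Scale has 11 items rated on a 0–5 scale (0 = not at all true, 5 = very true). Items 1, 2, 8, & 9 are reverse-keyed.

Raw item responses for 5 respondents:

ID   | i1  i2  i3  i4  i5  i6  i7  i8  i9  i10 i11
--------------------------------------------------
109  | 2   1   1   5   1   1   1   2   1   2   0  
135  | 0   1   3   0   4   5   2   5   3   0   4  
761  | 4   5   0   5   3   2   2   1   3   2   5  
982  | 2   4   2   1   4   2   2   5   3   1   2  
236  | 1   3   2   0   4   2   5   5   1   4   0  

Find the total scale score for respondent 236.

27

Respondent 236 raw: 1, 3, 2, 0, 4, 2, 5, 5, 1, 4, 0.
Reverse-coded (reversed = (0+5) − raw = 5 − raw):
  item 1: 5 − 1 = 4
  item 2: 5 − 3 = 2
  item 3: 2
  item 4: 0
  item 5: 4
  item 6: 2
  item 7: 5
  item 8: 5 − 5 = 0
  item 9: 5 − 1 = 4
  item 10: 4
  item 11: 0
Sum = 4 + 2 + 2 + 0 + 4 + 2 + 5 + 0 + 4 + 4 + 0 = 27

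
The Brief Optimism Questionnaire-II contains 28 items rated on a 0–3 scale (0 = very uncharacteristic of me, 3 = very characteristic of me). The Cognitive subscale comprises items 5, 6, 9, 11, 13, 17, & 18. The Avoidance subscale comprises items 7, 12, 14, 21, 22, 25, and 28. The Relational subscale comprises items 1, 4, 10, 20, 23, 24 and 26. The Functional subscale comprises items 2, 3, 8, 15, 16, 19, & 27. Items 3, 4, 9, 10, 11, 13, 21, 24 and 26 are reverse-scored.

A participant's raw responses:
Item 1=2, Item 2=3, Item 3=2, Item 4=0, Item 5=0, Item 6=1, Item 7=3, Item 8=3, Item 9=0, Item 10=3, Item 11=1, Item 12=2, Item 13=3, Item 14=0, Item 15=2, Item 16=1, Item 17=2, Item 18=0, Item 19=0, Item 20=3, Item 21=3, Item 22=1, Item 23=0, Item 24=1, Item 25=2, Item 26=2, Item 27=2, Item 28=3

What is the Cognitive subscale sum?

Cognitive items: 5, 6, 9, 11, 13, 17, 18.
Of these, items 9, 11, & 13 are reverse-scored; reversed = (0+3) − raw = 3 − raw.
  item 5: 0
  item 6: 1
  item 9: 3 − 0 = 3
  item 11: 3 − 1 = 2
  item 13: 3 − 3 = 0
  item 17: 2
  item 18: 0
Sum = 0 + 1 + 3 + 2 + 0 + 2 + 0 = 8

8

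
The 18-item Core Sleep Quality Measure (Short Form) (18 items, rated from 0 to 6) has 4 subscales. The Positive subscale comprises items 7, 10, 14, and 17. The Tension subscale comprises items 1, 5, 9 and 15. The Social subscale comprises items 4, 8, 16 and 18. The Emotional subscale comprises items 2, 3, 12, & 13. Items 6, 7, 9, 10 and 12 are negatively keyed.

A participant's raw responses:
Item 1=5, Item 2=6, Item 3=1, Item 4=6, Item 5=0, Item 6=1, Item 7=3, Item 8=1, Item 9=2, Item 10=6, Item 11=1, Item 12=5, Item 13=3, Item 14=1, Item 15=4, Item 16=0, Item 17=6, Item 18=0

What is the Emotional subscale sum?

11

Emotional items: 2, 3, 12, 13.
Of these, item 12 is negatively keyed; reversed = (0+6) − raw = 6 − raw.
  item 2: 6
  item 3: 1
  item 12: 6 − 5 = 1
  item 13: 3
Sum = 6 + 1 + 1 + 3 = 11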